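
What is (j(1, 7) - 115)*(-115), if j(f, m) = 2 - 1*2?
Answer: 13225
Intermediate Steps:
j(f, m) = 0 (j(f, m) = 2 - 2 = 0)
(j(1, 7) - 115)*(-115) = (0 - 115)*(-115) = -115*(-115) = 13225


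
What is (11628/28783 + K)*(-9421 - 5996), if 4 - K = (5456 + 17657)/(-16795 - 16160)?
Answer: -24886312976781/316181255 ≈ -78709.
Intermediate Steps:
K = 154933/32955 (K = 4 - (5456 + 17657)/(-16795 - 16160) = 4 - 23113/(-32955) = 4 - 23113*(-1)/32955 = 4 - 1*(-23113/32955) = 4 + 23113/32955 = 154933/32955 ≈ 4.7013)
(11628/28783 + K)*(-9421 - 5996) = (11628/28783 + 154933/32955)*(-9421 - 5996) = (11628*(1/28783) + 154933/32955)*(-15417) = (11628/28783 + 154933/32955)*(-15417) = (4842637279/948543765)*(-15417) = -24886312976781/316181255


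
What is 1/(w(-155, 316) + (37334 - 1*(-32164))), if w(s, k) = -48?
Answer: 1/69450 ≈ 1.4399e-5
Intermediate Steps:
1/(w(-155, 316) + (37334 - 1*(-32164))) = 1/(-48 + (37334 - 1*(-32164))) = 1/(-48 + (37334 + 32164)) = 1/(-48 + 69498) = 1/69450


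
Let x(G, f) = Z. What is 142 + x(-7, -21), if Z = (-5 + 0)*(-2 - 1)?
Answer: 157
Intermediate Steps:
Z = 15 (Z = -5*(-3) = 15)
x(G, f) = 15
142 + x(-7, -21) = 142 + 15 = 157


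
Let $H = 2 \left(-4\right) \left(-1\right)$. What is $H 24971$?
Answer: $199768$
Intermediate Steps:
$H = 8$ ($H = \left(-8\right) \left(-1\right) = 8$)
$H 24971 = 8 \cdot 24971 = 199768$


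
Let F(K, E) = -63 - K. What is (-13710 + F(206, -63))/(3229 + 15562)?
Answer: -13979/18791 ≈ -0.74392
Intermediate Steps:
(-13710 + F(206, -63))/(3229 + 15562) = (-13710 + (-63 - 1*206))/(3229 + 15562) = (-13710 + (-63 - 206))/18791 = (-13710 - 269)*(1/18791) = -13979*1/18791 = -13979/18791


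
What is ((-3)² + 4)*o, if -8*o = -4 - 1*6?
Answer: 65/4 ≈ 16.250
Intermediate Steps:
o = 5/4 (o = -(-4 - 1*6)/8 = -(-4 - 6)/8 = -⅛*(-10) = 5/4 ≈ 1.2500)
((-3)² + 4)*o = ((-3)² + 4)*(5/4) = (9 + 4)*(5/4) = 13*(5/4) = 65/4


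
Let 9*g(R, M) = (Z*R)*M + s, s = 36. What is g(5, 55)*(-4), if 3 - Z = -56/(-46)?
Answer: -48412/207 ≈ -233.87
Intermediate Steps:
Z = 41/23 (Z = 3 - (-56)/(-46) = 3 - (-56)*(-1)/46 = 3 - 1*28/23 = 3 - 28/23 = 41/23 ≈ 1.7826)
g(R, M) = 4 + 41*M*R/207 (g(R, M) = ((41*R/23)*M + 36)/9 = (41*M*R/23 + 36)/9 = (36 + 41*M*R/23)/9 = 4 + 41*M*R/207)
g(5, 55)*(-4) = (4 + (41/207)*55*5)*(-4) = (4 + 11275/207)*(-4) = (12103/207)*(-4) = -48412/207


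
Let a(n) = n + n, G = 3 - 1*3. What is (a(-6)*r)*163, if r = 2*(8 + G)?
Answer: -31296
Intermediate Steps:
G = 0 (G = 3 - 3 = 0)
a(n) = 2*n
r = 16 (r = 2*(8 + 0) = 2*8 = 16)
(a(-6)*r)*163 = ((2*(-6))*16)*163 = -12*16*163 = -192*163 = -31296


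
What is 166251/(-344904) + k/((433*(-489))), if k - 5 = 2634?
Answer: -12037229881/24342979416 ≈ -0.49448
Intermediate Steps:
k = 2639 (k = 5 + 2634 = 2639)
166251/(-344904) + k/((433*(-489))) = 166251/(-344904) + 2639/((433*(-489))) = 166251*(-1/344904) + 2639/(-211737) = -55417/114968 + 2639*(-1/211737) = -55417/114968 - 2639/211737 = -12037229881/24342979416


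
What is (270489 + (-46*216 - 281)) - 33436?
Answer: 226836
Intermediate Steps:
(270489 + (-46*216 - 281)) - 33436 = (270489 + (-9936 - 281)) - 33436 = (270489 - 10217) - 33436 = 260272 - 33436 = 226836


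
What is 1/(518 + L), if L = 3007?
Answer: 1/3525 ≈ 0.00028369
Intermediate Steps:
1/(518 + L) = 1/(518 + 3007) = 1/3525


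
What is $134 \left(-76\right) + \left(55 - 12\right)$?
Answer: $-10141$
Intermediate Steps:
$134 \left(-76\right) + \left(55 - 12\right) = -10184 + 43 = -10141$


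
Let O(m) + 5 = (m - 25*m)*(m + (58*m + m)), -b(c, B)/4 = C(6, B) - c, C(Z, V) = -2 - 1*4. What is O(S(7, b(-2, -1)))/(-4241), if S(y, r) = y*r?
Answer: 18063365/4241 ≈ 4259.2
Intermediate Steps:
C(Z, V) = -6 (C(Z, V) = -2 - 4 = -6)
b(c, B) = 24 + 4*c (b(c, B) = -4*(-6 - c) = 24 + 4*c)
S(y, r) = r*y
O(m) = -5 - 1440*m² (O(m) = -5 + (m - 25*m)*(m + (58*m + m)) = -5 + (-24*m)*(m + 59*m) = -5 + (-24*m)*(60*m) = -5 - 1440*m²)
O(S(7, b(-2, -1)))/(-4241) = (-5 - 1440*49*(24 + 4*(-2))²)/(-4241) = (-5 - 1440*49*(24 - 8)²)*(-1/4241) = (-5 - 1440*(16*7)²)*(-1/4241) = (-5 - 1440*112²)*(-1/4241) = (-5 - 1440*12544)*(-1/4241) = (-5 - 18063360)*(-1/4241) = -18063365*(-1/4241) = 18063365/4241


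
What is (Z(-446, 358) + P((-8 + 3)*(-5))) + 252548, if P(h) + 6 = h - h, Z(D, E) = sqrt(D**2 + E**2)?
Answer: 252542 + 2*sqrt(81770) ≈ 2.5311e+5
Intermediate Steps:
P(h) = -6 (P(h) = -6 + (h - h) = -6 + 0 = -6)
(Z(-446, 358) + P((-8 + 3)*(-5))) + 252548 = (sqrt((-446)**2 + 358**2) - 6) + 252548 = (sqrt(198916 + 128164) - 6) + 252548 = (sqrt(327080) - 6) + 252548 = (2*sqrt(81770) - 6) + 252548 = (-6 + 2*sqrt(81770)) + 252548 = 252542 + 2*sqrt(81770)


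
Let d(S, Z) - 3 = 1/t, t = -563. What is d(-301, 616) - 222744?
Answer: -125403184/563 ≈ -2.2274e+5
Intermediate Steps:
d(S, Z) = 1688/563 (d(S, Z) = 3 + 1/(-563) = 3 - 1/563 = 1688/563)
d(-301, 616) - 222744 = 1688/563 - 222744 = -125403184/563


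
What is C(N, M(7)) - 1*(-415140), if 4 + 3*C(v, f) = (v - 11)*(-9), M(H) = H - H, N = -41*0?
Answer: 1245515/3 ≈ 4.1517e+5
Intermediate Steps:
N = 0
M(H) = 0
C(v, f) = 95/3 - 3*v (C(v, f) = -4/3 + ((v - 11)*(-9))/3 = -4/3 + ((-11 + v)*(-9))/3 = -4/3 + (99 - 9*v)/3 = -4/3 + (33 - 3*v) = 95/3 - 3*v)
C(N, M(7)) - 1*(-415140) = (95/3 - 3*0) - 1*(-415140) = (95/3 + 0) + 415140 = 95/3 + 415140 = 1245515/3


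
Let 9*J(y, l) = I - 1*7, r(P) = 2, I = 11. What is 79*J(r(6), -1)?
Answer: 316/9 ≈ 35.111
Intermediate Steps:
J(y, l) = 4/9 (J(y, l) = (11 - 1*7)/9 = (11 - 7)/9 = (1/9)*4 = 4/9)
79*J(r(6), -1) = 79*(4/9) = 316/9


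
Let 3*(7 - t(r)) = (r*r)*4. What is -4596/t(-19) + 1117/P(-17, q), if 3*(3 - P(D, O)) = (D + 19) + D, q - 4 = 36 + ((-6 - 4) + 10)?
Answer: 1699795/11384 ≈ 149.31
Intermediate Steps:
q = 40 (q = 4 + (36 + ((-6 - 4) + 10)) = 4 + (36 + (-10 + 10)) = 4 + (36 + 0) = 4 + 36 = 40)
t(r) = 7 - 4*r²/3 (t(r) = 7 - r*r*4/3 = 7 - r²*4/3 = 7 - 4*r²/3)
P(D, O) = -10/3 - 2*D/3 (P(D, O) = 3 - ((D + 19) + D)/3 = 3 - ((19 + D) + D)/3 = 3 - (19 + 2*D)/3 = 3 + (-19/3 - 2*D/3) = -10/3 - 2*D/3)
-4596/t(-19) + 1117/P(-17, q) = -4596/(7 - 4/3*(-19)²) + 1117/(-10/3 - ⅔*(-17)) = -4596/(7 - 4/3*361) + 1117/(-10/3 + 34/3) = -4596/(7 - 1444/3) + 1117/8 = -4596/(-1423/3) + 1117*(⅛) = -4596*(-3/1423) + 1117/8 = 13788/1423 + 1117/8 = 1699795/11384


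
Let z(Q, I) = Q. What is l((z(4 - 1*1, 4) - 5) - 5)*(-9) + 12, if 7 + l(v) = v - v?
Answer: 75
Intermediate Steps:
l(v) = -7 (l(v) = -7 + (v - v) = -7 + 0 = -7)
l((z(4 - 1*1, 4) - 5) - 5)*(-9) + 12 = -7*(-9) + 12 = 63 + 12 = 75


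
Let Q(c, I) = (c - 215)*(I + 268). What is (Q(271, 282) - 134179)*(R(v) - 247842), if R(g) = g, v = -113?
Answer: 25633339945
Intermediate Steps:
Q(c, I) = (-215 + c)*(268 + I)
(Q(271, 282) - 134179)*(R(v) - 247842) = ((-57620 - 215*282 + 268*271 + 282*271) - 134179)*(-113 - 247842) = ((-57620 - 60630 + 72628 + 76422) - 134179)*(-247955) = (30800 - 134179)*(-247955) = -103379*(-247955) = 25633339945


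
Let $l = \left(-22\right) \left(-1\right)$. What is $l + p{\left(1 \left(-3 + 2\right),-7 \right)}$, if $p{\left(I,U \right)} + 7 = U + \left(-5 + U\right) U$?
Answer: $92$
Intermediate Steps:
$l = 22$
$p{\left(I,U \right)} = -7 + U + U \left(-5 + U\right)$ ($p{\left(I,U \right)} = -7 + \left(U + \left(-5 + U\right) U\right) = -7 + \left(U + U \left(-5 + U\right)\right) = -7 + U + U \left(-5 + U\right)$)
$l + p{\left(1 \left(-3 + 2\right),-7 \right)} = 22 - \left(-21 - 49\right) = 22 + \left(-7 + 49 + 28\right) = 22 + 70 = 92$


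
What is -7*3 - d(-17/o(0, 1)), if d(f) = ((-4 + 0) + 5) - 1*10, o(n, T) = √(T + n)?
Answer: -12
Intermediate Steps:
d(f) = -9 (d(f) = (-4 + 5) - 10 = 1 - 10 = -9)
-7*3 - d(-17/o(0, 1)) = -7*3 - 1*(-9) = -21 + 9 = -12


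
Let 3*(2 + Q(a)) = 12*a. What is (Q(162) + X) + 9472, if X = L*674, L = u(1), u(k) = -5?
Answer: 6748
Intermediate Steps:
L = -5
Q(a) = -2 + 4*a (Q(a) = -2 + (12*a)/3 = -2 + 4*a)
X = -3370 (X = -5*674 = -3370)
(Q(162) + X) + 9472 = ((-2 + 4*162) - 3370) + 9472 = ((-2 + 648) - 3370) + 9472 = (646 - 3370) + 9472 = -2724 + 9472 = 6748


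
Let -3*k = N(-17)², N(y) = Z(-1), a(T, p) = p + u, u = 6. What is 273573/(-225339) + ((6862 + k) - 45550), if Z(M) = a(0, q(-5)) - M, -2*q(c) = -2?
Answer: -8722996037/225339 ≈ -38711.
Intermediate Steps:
q(c) = 1 (q(c) = -½*(-2) = 1)
a(T, p) = 6 + p (a(T, p) = p + 6 = 6 + p)
Z(M) = 7 - M (Z(M) = (6 + 1) - M = 7 - M)
N(y) = 8 (N(y) = 7 - 1*(-1) = 7 + 1 = 8)
k = -64/3 (k = -⅓*8² = -⅓*64 = -64/3 ≈ -21.333)
273573/(-225339) + ((6862 + k) - 45550) = 273573/(-225339) + ((6862 - 64/3) - 45550) = 273573*(-1/225339) + (20522/3 - 45550) = -91191/75113 - 116128/3 = -8722996037/225339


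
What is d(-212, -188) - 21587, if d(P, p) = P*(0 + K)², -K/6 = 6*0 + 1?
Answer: -29219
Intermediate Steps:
K = -6 (K = -6*(6*0 + 1) = -6*(0 + 1) = -6*1 = -6)
d(P, p) = 36*P (d(P, p) = P*(0 - 6)² = P*(-6)² = P*36 = 36*P)
d(-212, -188) - 21587 = 36*(-212) - 21587 = -7632 - 21587 = -29219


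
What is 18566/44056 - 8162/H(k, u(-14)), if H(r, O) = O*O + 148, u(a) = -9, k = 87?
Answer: -177666729/5044412 ≈ -35.221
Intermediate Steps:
H(r, O) = 148 + O**2 (H(r, O) = O**2 + 148 = 148 + O**2)
18566/44056 - 8162/H(k, u(-14)) = 18566/44056 - 8162/(148 + (-9)**2) = 18566*(1/44056) - 8162/(148 + 81) = 9283/22028 - 8162/229 = -177666729/5044412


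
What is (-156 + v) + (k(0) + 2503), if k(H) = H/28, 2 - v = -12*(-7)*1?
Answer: 2265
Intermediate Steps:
v = -82 (v = 2 - (-12*(-7)) = 2 - 84 = -82)
k(H) = H/28 (k(H) = H*(1/28) = H/28)
(-156 + v) + (k(0) + 2503) = (-156 - 82) + ((1/28)*0 + 2503) = -238 + (0 + 2503) = -238 + 2503 = 2265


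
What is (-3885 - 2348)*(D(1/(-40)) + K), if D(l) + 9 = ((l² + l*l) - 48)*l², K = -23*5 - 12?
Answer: 1085279980967/1280000 ≈ 8.4788e+5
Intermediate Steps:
K = -127 (K = -115 - 12 = -127)
D(l) = -9 + l²*(-48 + 2*l²) (D(l) = -9 + ((l² + l*l) - 48)*l² = -9 + ((l² + l²) - 48)*l² = -9 + (2*l² - 48)*l² = -9 + (-48 + 2*l²)*l² = -9 + l²*(-48 + 2*l²))
(-3885 - 2348)*(D(1/(-40)) + K) = (-3885 - 2348)*((-9 - 48*(1/(-40))² + 2*(1/(-40))⁴) - 127) = -6233*((-9 - 48*(-1/40)² + 2*(-1/40)⁴) - 127) = -6233*((-9 - 48*1/1600 + 2*(1/2560000)) - 127) = -6233*((-9 - 3/100 + 1/1280000) - 127) = -6233*(-11558399/1280000 - 127) = -6233*(-174118399/1280000) = 1085279980967/1280000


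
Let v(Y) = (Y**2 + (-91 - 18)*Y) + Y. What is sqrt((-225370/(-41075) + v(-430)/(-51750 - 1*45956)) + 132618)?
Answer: 9*sqrt(5600229357133210)/1849435 ≈ 364.17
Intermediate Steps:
v(Y) = Y**2 - 108*Y (v(Y) = (Y**2 - 109*Y) + Y = Y**2 - 108*Y)
sqrt((-225370/(-41075) + v(-430)/(-51750 - 1*45956)) + 132618) = sqrt((-225370/(-41075) + (-430*(-108 - 430))/(-51750 - 1*45956)) + 132618) = sqrt((-225370*(-1/41075) + (-430*(-538))/(-51750 - 45956)) + 132618) = sqrt((1454/265 + 231340/(-97706)) + 132618) = sqrt((1454/265 + 231340*(-1/97706)) + 132618) = sqrt((1454/265 - 115670/48853) + 132618) = sqrt(40379712/12946045 + 132618) = sqrt(1716918975522/12946045) = 9*sqrt(5600229357133210)/1849435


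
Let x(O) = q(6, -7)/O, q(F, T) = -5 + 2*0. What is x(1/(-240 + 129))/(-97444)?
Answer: -555/97444 ≈ -0.0056956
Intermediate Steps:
q(F, T) = -5 (q(F, T) = -5 + 0 = -5)
x(O) = -5/O
x(1/(-240 + 129))/(-97444) = -5/(1/(-240 + 129))/(-97444) = -5/(1/(-111))*(-1/97444) = -5/(-1/111)*(-1/97444) = -5*(-111)*(-1/97444) = 555*(-1/97444) = -555/97444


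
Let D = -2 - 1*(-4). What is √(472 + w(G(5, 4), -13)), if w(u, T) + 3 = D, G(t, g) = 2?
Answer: √471 ≈ 21.703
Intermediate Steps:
D = 2 (D = -2 + 4 = 2)
w(u, T) = -1 (w(u, T) = -3 + 2 = -1)
√(472 + w(G(5, 4), -13)) = √(472 - 1) = √471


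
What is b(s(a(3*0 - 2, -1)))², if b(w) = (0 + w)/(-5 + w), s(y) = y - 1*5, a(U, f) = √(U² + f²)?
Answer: (5 - √5)²/(10 - √5)² ≈ 0.12673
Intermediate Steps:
s(y) = -5 + y (s(y) = y - 5 = -5 + y)
b(w) = w/(-5 + w)
b(s(a(3*0 - 2, -1)))² = ((-5 + √((3*0 - 2)² + (-1)²))/(-5 + (-5 + √((3*0 - 2)² + (-1)²))))² = ((-5 + √((0 - 2)² + 1))/(-5 + (-5 + √((0 - 2)² + 1))))² = ((-5 + √((-2)² + 1))/(-5 + (-5 + √((-2)² + 1))))² = ((-5 + √(4 + 1))/(-5 + (-5 + √(4 + 1))))² = ((-5 + √5)/(-5 + (-5 + √5)))² = ((-5 + √5)/(-10 + √5))² = (-5 + √5)²/(-10 + √5)²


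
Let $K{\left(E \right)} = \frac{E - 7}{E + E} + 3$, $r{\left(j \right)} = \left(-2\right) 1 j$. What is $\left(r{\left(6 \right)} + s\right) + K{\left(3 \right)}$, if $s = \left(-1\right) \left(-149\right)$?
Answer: $\frac{418}{3} \approx 139.33$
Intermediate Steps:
$r{\left(j \right)} = - 2 j$
$K{\left(E \right)} = 3 + \frac{-7 + E}{2 E}$ ($K{\left(E \right)} = \frac{-7 + E}{2 E} + 3 = 3 + \frac{-7 + E}{2 E}$)
$s = 149$
$\left(r{\left(6 \right)} + s\right) + K{\left(3 \right)} = \left(\left(-2\right) 6 + 149\right) + \frac{7 \left(-1 + 3\right)}{2 \cdot 3} = \left(-12 + 149\right) + \frac{7}{2} \cdot \frac{1}{3} \cdot 2 = 137 + \frac{7}{3} = \frac{418}{3}$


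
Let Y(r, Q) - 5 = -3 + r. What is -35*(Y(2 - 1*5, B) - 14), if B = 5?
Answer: 525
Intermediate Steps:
Y(r, Q) = 2 + r (Y(r, Q) = 5 + (-3 + r) = 2 + r)
-35*(Y(2 - 1*5, B) - 14) = -35*((2 + (2 - 1*5)) - 14) = -35*((2 + (2 - 5)) - 14) = -35*((2 - 3) - 14) = -35*(-1 - 14) = -35*(-15) = 525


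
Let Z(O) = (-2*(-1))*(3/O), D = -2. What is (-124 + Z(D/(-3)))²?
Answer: 13225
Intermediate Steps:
Z(O) = 6/O (Z(O) = 2*(3/O) = 6/O)
(-124 + Z(D/(-3)))² = (-124 + 6/((-2/(-3))))² = (-124 + 6/((-2*(-⅓))))² = (-124 + 6/(⅔))² = (-124 + 6*(3/2))² = (-124 + 9)² = (-115)² = 13225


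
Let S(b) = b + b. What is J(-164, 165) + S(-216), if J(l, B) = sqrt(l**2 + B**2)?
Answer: -432 + sqrt(54121) ≈ -199.36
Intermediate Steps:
J(l, B) = sqrt(B**2 + l**2)
S(b) = 2*b
J(-164, 165) + S(-216) = sqrt(165**2 + (-164)**2) + 2*(-216) = sqrt(27225 + 26896) - 432 = sqrt(54121) - 432 = -432 + sqrt(54121)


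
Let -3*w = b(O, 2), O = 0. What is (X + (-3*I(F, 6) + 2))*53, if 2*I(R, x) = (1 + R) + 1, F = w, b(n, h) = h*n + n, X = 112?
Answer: 5883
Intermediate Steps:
b(n, h) = n + h*n
w = 0 (w = -0*(1 + 2) = -0*3 = -⅓*0 = 0)
F = 0
I(R, x) = 1 + R/2 (I(R, x) = ((1 + R) + 1)/2 = (2 + R)/2 = 1 + R/2)
(X + (-3*I(F, 6) + 2))*53 = (112 + (-3*(1 + (½)*0) + 2))*53 = (112 + (-3*(1 + 0) + 2))*53 = (112 + (-3*1 + 2))*53 = (112 + (-3 + 2))*53 = (112 - 1)*53 = 111*53 = 5883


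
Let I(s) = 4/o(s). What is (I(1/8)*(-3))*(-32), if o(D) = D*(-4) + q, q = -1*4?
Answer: -256/3 ≈ -85.333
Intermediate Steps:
q = -4
o(D) = -4 - 4*D (o(D) = D*(-4) - 4 = -4*D - 4 = -4 - 4*D)
I(s) = 4/(-4 - 4*s)
(I(1/8)*(-3))*(-32) = (-1/(1 + 1/8)*(-3))*(-32) = (-1/(1 + ⅛)*(-3))*(-32) = (-1/9/8*(-3))*(-32) = (-1*8/9*(-3))*(-32) = -8/9*(-3)*(-32) = (8/3)*(-32) = -256/3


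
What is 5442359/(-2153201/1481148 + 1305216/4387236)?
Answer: -2947103535374503596/626115239539 ≈ -4.7070e+6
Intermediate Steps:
5442359/(-2153201/1481148 + 1305216/4387236) = 5442359/(-2153201*1/1481148 + 1305216*(1/4387236)) = 5442359/(-2153201/1481148 + 108768/365603) = 5442359/(-626115239539/541512152244) = 5442359*(-541512152244/626115239539) = -2947103535374503596/626115239539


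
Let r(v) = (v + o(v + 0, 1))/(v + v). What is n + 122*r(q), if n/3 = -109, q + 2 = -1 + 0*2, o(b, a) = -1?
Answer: -737/3 ≈ -245.67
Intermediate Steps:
q = -3 (q = -2 + (-1 + 0*2) = -2 + (-1 + 0) = -2 - 1 = -3)
n = -327 (n = 3*(-109) = -327)
r(v) = (-1 + v)/(2*v) (r(v) = (v - 1)/(v + v) = (-1 + v)/((2*v)) = (-1 + v)*(1/(2*v)) = (-1 + v)/(2*v))
n + 122*r(q) = -327 + 122*((½)*(-1 - 3)/(-3)) = -327 + 122*((½)*(-⅓)*(-4)) = -327 + 122*(⅔) = -327 + 244/3 = -737/3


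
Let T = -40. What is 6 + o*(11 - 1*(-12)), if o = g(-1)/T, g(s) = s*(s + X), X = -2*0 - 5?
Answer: 51/20 ≈ 2.5500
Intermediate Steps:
X = -5 (X = 0 - 5 = -5)
g(s) = s*(-5 + s) (g(s) = s*(s - 5) = s*(-5 + s))
o = -3/20 (o = -(-5 - 1)/(-40) = -1*(-6)*(-1/40) = 6*(-1/40) = -3/20 ≈ -0.15000)
6 + o*(11 - 1*(-12)) = 6 - 3*(11 - 1*(-12))/20 = 6 - 3*(11 + 12)/20 = 6 - 3/20*23 = 6 - 69/20 = 51/20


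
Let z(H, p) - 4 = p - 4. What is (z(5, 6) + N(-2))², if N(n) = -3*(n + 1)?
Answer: 81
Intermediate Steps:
z(H, p) = p (z(H, p) = 4 + (p - 4) = 4 + (-4 + p) = p)
N(n) = -3 - 3*n (N(n) = -3*(1 + n) = -3 - 3*n)
(z(5, 6) + N(-2))² = (6 + (-3 - 3*(-2)))² = (6 + (-3 + 6))² = (6 + 3)² = 9² = 81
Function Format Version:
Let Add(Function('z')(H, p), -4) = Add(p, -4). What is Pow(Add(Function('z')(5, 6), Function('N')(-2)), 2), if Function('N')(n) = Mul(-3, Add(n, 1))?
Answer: 81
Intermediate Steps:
Function('z')(H, p) = p (Function('z')(H, p) = Add(4, Add(p, -4)) = Add(4, Add(-4, p)) = p)
Function('N')(n) = Add(-3, Mul(-3, n)) (Function('N')(n) = Mul(-3, Add(1, n)) = Add(-3, Mul(-3, n)))
Pow(Add(Function('z')(5, 6), Function('N')(-2)), 2) = Pow(Add(6, Add(-3, Mul(-3, -2))), 2) = Pow(Add(6, Add(-3, 6)), 2) = Pow(Add(6, 3), 2) = Pow(9, 2) = 81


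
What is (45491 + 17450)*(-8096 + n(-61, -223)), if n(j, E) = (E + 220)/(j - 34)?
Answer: -48408993097/95 ≈ -5.0957e+8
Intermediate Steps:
n(j, E) = (220 + E)/(-34 + j)
(45491 + 17450)*(-8096 + n(-61, -223)) = (45491 + 17450)*(-8096 + (220 - 223)/(-34 - 61)) = 62941*(-8096 - 3/(-95)) = 62941*(-8096 - 1/95*(-3)) = 62941*(-8096 + 3/95) = 62941*(-769117/95) = -48408993097/95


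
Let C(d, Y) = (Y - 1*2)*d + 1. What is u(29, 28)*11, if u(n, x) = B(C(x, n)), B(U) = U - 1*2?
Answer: 8305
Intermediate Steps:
C(d, Y) = 1 + d*(-2 + Y) (C(d, Y) = (Y - 2)*d + 1 = (-2 + Y)*d + 1 = d*(-2 + Y) + 1 = 1 + d*(-2 + Y))
B(U) = -2 + U (B(U) = U - 2 = -2 + U)
u(n, x) = -1 - 2*x + n*x (u(n, x) = -2 + (1 - 2*x + n*x) = -1 - 2*x + n*x)
u(29, 28)*11 = (-1 - 2*28 + 29*28)*11 = (-1 - 56 + 812)*11 = 755*11 = 8305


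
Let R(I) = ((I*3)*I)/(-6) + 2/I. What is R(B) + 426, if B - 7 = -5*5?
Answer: 2375/9 ≈ 263.89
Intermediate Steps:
B = -18 (B = 7 - 5*5 = 7 - 25 = -18)
R(I) = 2/I - I²/2 (R(I) = ((3*I)*I)*(-⅙) + 2/I = (3*I²)*(-⅙) + 2/I = -I²/2 + 2/I = 2/I - I²/2)
R(B) + 426 = (½)*(4 - 1*(-18)³)/(-18) + 426 = (½)*(-1/18)*(4 - 1*(-5832)) + 426 = (½)*(-1/18)*(4 + 5832) + 426 = (½)*(-1/18)*5836 + 426 = -1459/9 + 426 = 2375/9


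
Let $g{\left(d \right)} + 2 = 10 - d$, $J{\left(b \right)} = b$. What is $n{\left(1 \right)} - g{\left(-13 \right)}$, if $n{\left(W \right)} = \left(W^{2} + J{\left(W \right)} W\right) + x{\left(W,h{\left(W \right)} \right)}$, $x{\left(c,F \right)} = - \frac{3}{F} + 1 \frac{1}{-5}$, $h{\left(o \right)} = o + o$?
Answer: $- \frac{207}{10} \approx -20.7$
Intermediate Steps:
$g{\left(d \right)} = 8 - d$ ($g{\left(d \right)} = -2 - \left(-10 + d\right) = 8 - d$)
$h{\left(o \right)} = 2 o$
$x{\left(c,F \right)} = - \frac{1}{5} - \frac{3}{F}$ ($x{\left(c,F \right)} = - \frac{3}{F} + 1 \left(- \frac{1}{5}\right) = - \frac{3}{F} - \frac{1}{5} = - \frac{1}{5} - \frac{3}{F}$)
$n{\left(W \right)} = 2 W^{2} + \frac{-15 - 2 W}{10 W}$ ($n{\left(W \right)} = \left(W^{2} + W W\right) + \frac{-15 - 2 W}{5 \cdot 2 W} = \left(W^{2} + W^{2}\right) + \frac{\frac{1}{2 W} \left(-15 - 2 W\right)}{5} = 2 W^{2} + \frac{-15 - 2 W}{10 W}$)
$n{\left(1 \right)} - g{\left(-13 \right)} = \frac{-15 - 2 + 20 \cdot 1^{3}}{10 \cdot 1} - \left(8 - -13\right) = \frac{1}{10} \cdot 1 \left(-15 - 2 + 20 \cdot 1\right) - \left(8 + 13\right) = \frac{1}{10} \cdot 1 \left(-15 - 2 + 20\right) - 21 = \frac{1}{10} \cdot 1 \cdot 3 - 21 = \frac{3}{10} - 21 = - \frac{207}{10}$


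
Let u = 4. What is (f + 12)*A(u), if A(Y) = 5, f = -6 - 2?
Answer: 20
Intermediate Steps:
f = -8
(f + 12)*A(u) = (-8 + 12)*5 = 4*5 = 20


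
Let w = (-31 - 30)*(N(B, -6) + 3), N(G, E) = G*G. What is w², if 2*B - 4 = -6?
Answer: 59536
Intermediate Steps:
B = -1 (B = 2 + (½)*(-6) = 2 - 3 = -1)
N(G, E) = G²
w = -244 (w = (-31 - 30)*((-1)² + 3) = -61*(1 + 3) = -61*4 = -244)
w² = (-244)² = 59536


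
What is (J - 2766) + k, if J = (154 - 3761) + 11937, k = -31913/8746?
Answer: 48630831/8746 ≈ 5560.4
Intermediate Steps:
k = -31913/8746 (k = -31913*1/8746 = -31913/8746 ≈ -3.6489)
J = 8330 (J = -3607 + 11937 = 8330)
(J - 2766) + k = (8330 - 2766) - 31913/8746 = 5564 - 31913/8746 = 48630831/8746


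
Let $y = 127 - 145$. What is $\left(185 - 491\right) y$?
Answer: $5508$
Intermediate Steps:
$y = -18$
$\left(185 - 491\right) y = \left(185 - 491\right) \left(-18\right) = \left(-306\right) \left(-18\right) = 5508$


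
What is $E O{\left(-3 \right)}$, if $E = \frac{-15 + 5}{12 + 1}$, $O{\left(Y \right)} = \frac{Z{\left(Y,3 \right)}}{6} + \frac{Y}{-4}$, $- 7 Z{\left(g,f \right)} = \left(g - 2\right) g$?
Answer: $- \frac{55}{182} \approx -0.3022$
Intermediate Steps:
$Z{\left(g,f \right)} = - \frac{g \left(-2 + g\right)}{7}$ ($Z{\left(g,f \right)} = - \frac{\left(g - 2\right) g}{7} = - \frac{\left(-2 + g\right) g}{7} = - \frac{g \left(-2 + g\right)}{7}$)
$O{\left(Y \right)} = - \frac{Y}{4} + \frac{Y \left(2 - Y\right)}{42}$ ($O{\left(Y \right)} = \frac{\frac{1}{7} Y \left(2 - Y\right)}{6} + \frac{Y}{-4} = \frac{Y \left(2 - Y\right)}{7} \cdot \frac{1}{6} + Y \left(- \frac{1}{4}\right) = \frac{Y \left(2 - Y\right)}{42} - \frac{Y}{4} = - \frac{Y}{4} + \frac{Y \left(2 - Y\right)}{42}$)
$E = - \frac{10}{13} \approx -0.76923$
$E O{\left(-3 \right)} = - \frac{10 \cdot \frac{1}{84} \left(-3\right) \left(-17 - -6\right)}{13} = - \frac{10 \cdot \frac{1}{84} \left(-3\right) \left(-17 + 6\right)}{13} = - \frac{10 \cdot \frac{1}{84} \left(-3\right) \left(-11\right)}{13} = \left(- \frac{10}{13}\right) \frac{11}{28} = - \frac{55}{182}$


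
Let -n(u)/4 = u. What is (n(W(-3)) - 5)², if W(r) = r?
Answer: 49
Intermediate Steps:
n(u) = -4*u
(n(W(-3)) - 5)² = (-4*(-3) - 5)² = (12 - 5)² = 7² = 49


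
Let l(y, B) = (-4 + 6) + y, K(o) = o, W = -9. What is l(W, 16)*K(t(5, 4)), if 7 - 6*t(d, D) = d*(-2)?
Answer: -119/6 ≈ -19.833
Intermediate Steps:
t(d, D) = 7/6 + d/3 (t(d, D) = 7/6 - d*(-2)/6 = 7/6 - (-1)*d/3 = 7/6 + d/3)
l(y, B) = 2 + y
l(W, 16)*K(t(5, 4)) = (2 - 9)*(7/6 + (⅓)*5) = -7*(7/6 + 5/3) = -7*17/6 = -119/6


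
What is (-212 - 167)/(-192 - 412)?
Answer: 379/604 ≈ 0.62748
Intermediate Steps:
(-212 - 167)/(-192 - 412) = -379/(-604) = -379*(-1/604) = 379/604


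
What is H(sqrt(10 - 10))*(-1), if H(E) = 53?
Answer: -53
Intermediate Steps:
H(sqrt(10 - 10))*(-1) = 53*(-1) = -53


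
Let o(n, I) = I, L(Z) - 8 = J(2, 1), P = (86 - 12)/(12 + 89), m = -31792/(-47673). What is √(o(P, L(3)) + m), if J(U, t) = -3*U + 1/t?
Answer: √925973867/15891 ≈ 1.9149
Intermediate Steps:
m = 31792/47673 (m = -31792*(-1/47673) = 31792/47673 ≈ 0.66688)
P = 74/101 ≈ 0.73267
J(U, t) = 1/t - 3*U
L(Z) = 3 (L(Z) = 8 + (1/1 - 3*2) = 8 + (1 - 6) = 8 - 5 = 3)
√(o(P, L(3)) + m) = √(3 + 31792/47673) = √(174811/47673) = √925973867/15891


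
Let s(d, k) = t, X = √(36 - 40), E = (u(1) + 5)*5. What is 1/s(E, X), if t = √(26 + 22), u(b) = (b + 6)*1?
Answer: √3/12 ≈ 0.14434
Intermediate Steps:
u(b) = 6 + b (u(b) = (6 + b)*1 = 6 + b)
E = 60 (E = ((6 + 1) + 5)*5 = (7 + 5)*5 = 12*5 = 60)
X = 2*I (X = √(-4) = 2*I ≈ 2.0*I)
t = 4*√3 (t = √48 = 4*√3 ≈ 6.9282)
s(d, k) = 4*√3
1/s(E, X) = 1/(4*√3) = √3/12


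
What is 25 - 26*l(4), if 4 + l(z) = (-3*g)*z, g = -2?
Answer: -495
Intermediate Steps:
l(z) = -4 + 6*z (l(z) = -4 + (-3*(-2))*z = -4 + 6*z)
25 - 26*l(4) = 25 - 26*(-4 + 6*4) = 25 - 26*(-4 + 24) = 25 - 26*20 = 25 - 520 = -495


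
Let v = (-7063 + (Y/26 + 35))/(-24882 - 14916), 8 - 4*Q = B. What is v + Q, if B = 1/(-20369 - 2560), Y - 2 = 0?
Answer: 17213818975/7908578964 ≈ 2.1766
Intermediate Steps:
Y = 2 (Y = 2 + 0 = 2)
B = -1/22929 (B = 1/(-22929) = -1/22929 ≈ -4.3613e-5)
Q = 183433/91716 (Q = 2 - ¼*(-1/22929) = 2 + 1/91716 = 183433/91716 ≈ 2.0000)
v = 91363/517374 (v = (-7063 + (2/26 + 35))/(-24882 - 14916) = (-7063 + (2*(1/26) + 35))/(-39798) = (-7063 + (1/13 + 35))*(-1/39798) = (-7063 + 456/13)*(-1/39798) = -91363/13*(-1/39798) = 91363/517374 ≈ 0.17659)
v + Q = 91363/517374 + 183433/91716 = 17213818975/7908578964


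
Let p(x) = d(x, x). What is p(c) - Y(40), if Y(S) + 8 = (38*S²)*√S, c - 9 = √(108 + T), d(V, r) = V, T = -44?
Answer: 25 - 121600*√10 ≈ -3.8451e+5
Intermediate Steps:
c = 17 (c = 9 + √(108 - 44) = 9 + √64 = 9 + 8 = 17)
Y(S) = -8 + 38*S^(5/2) (Y(S) = -8 + (38*S²)*√S = -8 + 38*S^(5/2))
p(x) = x
p(c) - Y(40) = 17 - (-8 + 38*40^(5/2)) = 17 - (-8 + 38*(3200*√10)) = 17 - (-8 + 121600*√10) = 17 + (8 - 121600*√10) = 25 - 121600*√10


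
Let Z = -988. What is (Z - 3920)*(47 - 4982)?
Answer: 24220980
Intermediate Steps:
(Z - 3920)*(47 - 4982) = (-988 - 3920)*(47 - 4982) = -4908*(-4935) = 24220980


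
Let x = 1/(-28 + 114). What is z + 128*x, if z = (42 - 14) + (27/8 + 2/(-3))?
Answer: 33227/1032 ≈ 32.197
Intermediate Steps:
x = 1/86 ≈ 0.011628
z = 737/24 (z = 28 + (27*(⅛) + 2*(-⅓)) = 28 + (27/8 - ⅔) = 28 + 65/24 = 737/24 ≈ 30.708)
z + 128*x = 737/24 + 128*(1/86) = 737/24 + 64/43 = 33227/1032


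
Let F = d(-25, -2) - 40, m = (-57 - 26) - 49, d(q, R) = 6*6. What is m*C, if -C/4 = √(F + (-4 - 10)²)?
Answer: 4224*√3 ≈ 7316.2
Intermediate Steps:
d(q, R) = 36
m = -132 (m = -83 - 49 = -132)
F = -4 (F = 36 - 40 = -4)
C = -32*√3 (C = -4*√(-4 + (-4 - 10)²) = -4*√(-4 + (-14)²) = -4*√(-4 + 196) = -32*√3 ≈ -55.426)
m*C = -(-4224)*√3 = 4224*√3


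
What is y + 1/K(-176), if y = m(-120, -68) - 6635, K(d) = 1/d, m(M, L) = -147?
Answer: -6958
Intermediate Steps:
y = -6782 (y = -147 - 6635 = -6782)
y + 1/K(-176) = -6782 + 1/(1/(-176)) = -6782 + 1/(-1/176) = -6782 - 176 = -6958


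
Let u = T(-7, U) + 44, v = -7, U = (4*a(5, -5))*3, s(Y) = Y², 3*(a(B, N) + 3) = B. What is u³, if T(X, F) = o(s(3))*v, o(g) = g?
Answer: -6859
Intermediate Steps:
a(B, N) = -3 + B/3
U = -16 (U = (4*(-3 + (⅓)*5))*3 = (4*(-3 + 5/3))*3 = (4*(-4/3))*3 = -16/3*3 = -16)
T(X, F) = -63 (T(X, F) = 3²*(-7) = 9*(-7) = -63)
u = -19 (u = -63 + 44 = -19)
u³ = (-19)³ = -6859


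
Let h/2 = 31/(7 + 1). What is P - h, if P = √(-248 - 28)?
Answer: -31/4 + 2*I*√69 ≈ -7.75 + 16.613*I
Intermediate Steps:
P = 2*I*√69 (P = √(-276) = 2*I*√69 ≈ 16.613*I)
h = 31/4 (h = 2*(31/(7 + 1)) = 2*(31/8) = 31/4 ≈ 7.7500)
P - h = 2*I*√69 - 1*31/4 = 2*I*√69 - 31/4 = -31/4 + 2*I*√69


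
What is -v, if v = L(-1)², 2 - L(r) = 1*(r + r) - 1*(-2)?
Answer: -4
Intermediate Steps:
L(r) = -2*r (L(r) = 2 - (1*(r + r) - 1*(-2)) = 2 - (1*(2*r) + 2) = 2 - (2*r + 2) = 2 - (2 + 2*r) = 2 + (-2 - 2*r) = -2*r)
v = 4 (v = (-2*(-1))² = 2² = 4)
-v = -1*4 = -4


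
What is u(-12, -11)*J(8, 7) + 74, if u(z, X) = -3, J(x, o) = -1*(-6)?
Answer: 56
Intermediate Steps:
J(x, o) = 6
u(-12, -11)*J(8, 7) + 74 = -3*6 + 74 = -18 + 74 = 56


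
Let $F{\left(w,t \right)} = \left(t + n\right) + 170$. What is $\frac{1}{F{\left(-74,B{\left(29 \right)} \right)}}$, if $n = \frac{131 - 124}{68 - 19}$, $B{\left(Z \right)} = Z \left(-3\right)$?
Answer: $\frac{7}{582} \approx 0.012027$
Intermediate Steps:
$B{\left(Z \right)} = - 3 Z$
$n = \frac{1}{7}$ ($n = \frac{7}{49} = 7 \cdot \frac{1}{49} = \frac{1}{7} \approx 0.14286$)
$F{\left(w,t \right)} = \frac{1191}{7} + t$ ($F{\left(w,t \right)} = \left(t + \frac{1}{7}\right) + 170 = \left(\frac{1}{7} + t\right) + 170 = \frac{1191}{7} + t$)
$\frac{1}{F{\left(-74,B{\left(29 \right)} \right)}} = \frac{1}{\frac{1191}{7} - 87} = \frac{1}{\frac{582}{7}} = \frac{7}{582}$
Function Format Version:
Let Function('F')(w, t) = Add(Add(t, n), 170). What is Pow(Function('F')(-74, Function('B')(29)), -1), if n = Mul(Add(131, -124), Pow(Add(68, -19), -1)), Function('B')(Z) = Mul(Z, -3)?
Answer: Rational(7, 582) ≈ 0.012027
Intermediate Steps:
Function('B')(Z) = Mul(-3, Z)
n = Rational(1, 7) (n = Mul(7, Pow(49, -1)) = Mul(7, Rational(1, 49)) = Rational(1, 7) ≈ 0.14286)
Function('F')(w, t) = Add(Rational(1191, 7), t) (Function('F')(w, t) = Add(Add(t, Rational(1, 7)), 170) = Add(Add(Rational(1, 7), t), 170) = Add(Rational(1191, 7), t))
Pow(Function('F')(-74, Function('B')(29)), -1) = Pow(Add(Rational(1191, 7), Mul(-3, 29)), -1) = Pow(Add(Rational(1191, 7), -87), -1) = Pow(Rational(582, 7), -1) = Rational(7, 582)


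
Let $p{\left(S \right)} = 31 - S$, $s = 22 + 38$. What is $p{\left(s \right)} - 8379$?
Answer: $-8408$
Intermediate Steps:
$s = 60$
$p{\left(s \right)} - 8379 = \left(31 - 60\right) - 8379 = -29 - 8379 = -8408$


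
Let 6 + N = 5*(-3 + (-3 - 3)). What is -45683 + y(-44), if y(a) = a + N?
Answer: -45778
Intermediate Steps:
N = -51 (N = -6 + 5*(-3 + (-3 - 3)) = -6 + 5*(-3 - 6) = -6 + 5*(-9) = -6 - 45 = -51)
y(a) = -51 + a (y(a) = a - 51 = -51 + a)
-45683 + y(-44) = -45683 + (-51 - 44) = -45683 - 95 = -45778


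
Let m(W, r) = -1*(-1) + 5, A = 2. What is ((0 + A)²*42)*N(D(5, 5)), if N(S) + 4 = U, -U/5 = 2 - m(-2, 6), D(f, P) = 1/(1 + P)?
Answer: 2688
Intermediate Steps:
m(W, r) = 6 (m(W, r) = 1 + 5 = 6)
U = 20 (U = -5*(2 - 1*6) = -5*(2 - 6) = -5*(-4) = 20)
N(S) = 16 (N(S) = -4 + 20 = 16)
((0 + A)²*42)*N(D(5, 5)) = ((0 + 2)²*42)*16 = (2²*42)*16 = (4*42)*16 = 168*16 = 2688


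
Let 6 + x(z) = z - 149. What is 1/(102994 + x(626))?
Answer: 1/103465 ≈ 9.6651e-6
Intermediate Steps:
x(z) = -155 + z (x(z) = -6 + (z - 149) = -6 + (-149 + z) = -155 + z)
1/(102994 + x(626)) = 1/(102994 + (-155 + 626)) = 1/(102994 + 471) = 1/103465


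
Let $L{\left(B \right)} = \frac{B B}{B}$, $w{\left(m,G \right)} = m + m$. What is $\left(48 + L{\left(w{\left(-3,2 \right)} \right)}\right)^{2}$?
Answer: $1764$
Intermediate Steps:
$w{\left(m,G \right)} = 2 m$
$L{\left(B \right)} = B$ ($L{\left(B \right)} = \frac{B^{2}}{B} = B$)
$\left(48 + L{\left(w{\left(-3,2 \right)} \right)}\right)^{2} = \left(48 + 2 \left(-3\right)\right)^{2} = \left(48 - 6\right)^{2} = 42^{2} = 1764$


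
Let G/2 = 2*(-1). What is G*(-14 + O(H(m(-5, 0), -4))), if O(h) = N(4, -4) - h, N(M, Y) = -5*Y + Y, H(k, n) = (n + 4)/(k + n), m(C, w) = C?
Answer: -8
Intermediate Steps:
H(k, n) = (4 + n)/(k + n)
N(M, Y) = -4*Y
G = -4 (G = 2*(2*(-1)) = 2*(-2) = -4)
O(h) = 16 - h (O(h) = -4*(-4) - h = 16 - h)
G*(-14 + O(H(m(-5, 0), -4))) = -4*(-14 + (16 - (4 - 4)/(-5 - 4))) = -4*(-14 + (16 - 0/(-9))) = -4*(-14 + (16 - (-1)*0/9)) = -4*(-14 + (16 - 1*0)) = -4*(-14 + (16 + 0)) = -4*(-14 + 16) = -4*2 = -8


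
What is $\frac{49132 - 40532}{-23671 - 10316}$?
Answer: $- \frac{8600}{33987} \approx -0.25304$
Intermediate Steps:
$\frac{49132 - 40532}{-23671 - 10316} = \frac{8600}{-33987} = 8600 \left(- \frac{1}{33987}\right) = - \frac{8600}{33987}$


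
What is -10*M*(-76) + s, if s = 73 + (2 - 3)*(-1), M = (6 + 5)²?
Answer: 92034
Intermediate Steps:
M = 121 (M = 11² = 121)
s = 74 (s = 73 - 1*(-1) = 73 + 1 = 74)
-10*M*(-76) + s = -10*121*(-76) + 74 = -1210*(-76) + 74 = 91960 + 74 = 92034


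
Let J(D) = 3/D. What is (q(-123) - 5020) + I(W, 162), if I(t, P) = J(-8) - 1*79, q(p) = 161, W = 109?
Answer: -39507/8 ≈ -4938.4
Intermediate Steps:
I(t, P) = -635/8 (I(t, P) = 3/(-8) - 1*79 = 3*(-⅛) - 79 = -3/8 - 79 = -635/8)
(q(-123) - 5020) + I(W, 162) = (161 - 5020) - 635/8 = -4859 - 635/8 = -39507/8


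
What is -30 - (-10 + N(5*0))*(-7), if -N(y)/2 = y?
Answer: -100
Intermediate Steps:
N(y) = -2*y
-30 - (-10 + N(5*0))*(-7) = -30 - (-10 - 10*0)*(-7) = -30 - (-10 - 2*0)*(-7) = -30 - (-10 + 0)*(-7) = -30 - (-10)*(-7) = -30 - 1*70 = -30 - 70 = -100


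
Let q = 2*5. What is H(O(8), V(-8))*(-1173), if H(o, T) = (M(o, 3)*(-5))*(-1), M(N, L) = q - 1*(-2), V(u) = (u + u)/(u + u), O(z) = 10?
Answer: -70380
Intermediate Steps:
q = 10
V(u) = 1 (V(u) = (2*u)/((2*u)) = (2*u)*(1/(2*u)) = 1)
M(N, L) = 12 (M(N, L) = 10 - 1*(-2) = 10 + 2 = 12)
H(o, T) = 60 (H(o, T) = (12*(-5))*(-1) = -60*(-1) = 60)
H(O(8), V(-8))*(-1173) = 60*(-1173) = -70380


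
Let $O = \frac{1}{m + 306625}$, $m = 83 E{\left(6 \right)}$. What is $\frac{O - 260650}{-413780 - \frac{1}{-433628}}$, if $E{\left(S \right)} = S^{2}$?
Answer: $\frac{11664684037694324}{18517601999424769} \approx 0.62992$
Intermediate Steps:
$m = 2988$ ($m = 83 \cdot 6^{2} = 83 \cdot 36 = 2988$)
$O = \frac{1}{309613}$ ($O = \frac{1}{2988 + 306625} = \frac{1}{309613} \approx 3.2298 \cdot 10^{-6}$)
$\frac{O - 260650}{-413780 - \frac{1}{-433628}} = \frac{\frac{1}{309613} - 260650}{-413780 - \frac{1}{-433628}} = - \frac{80700628449}{309613 \left(-413780 - - \frac{1}{433628}\right)} = - \frac{80700628449}{309613 \left(-413780 + \frac{1}{433628}\right)} = - \frac{80700628449}{309613 \left(- \frac{179426593839}{433628}\right)} = \left(- \frac{80700628449}{309613}\right) \left(- \frac{433628}{179426593839}\right) = \frac{11664684037694324}{18517601999424769}$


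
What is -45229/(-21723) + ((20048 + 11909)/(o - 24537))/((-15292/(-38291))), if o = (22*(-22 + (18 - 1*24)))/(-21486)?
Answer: -103249777177771199/87565014262083228 ≈ -1.1791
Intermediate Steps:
o = 308/10743 (o = (22*(-22 + (18 - 24)))*(-1/21486) = (22*(-22 - 6))*(-1/21486) = (22*(-28))*(-1/21486) = -616*(-1/21486) = 308/10743 ≈ 0.028670)
-45229/(-21723) + ((20048 + 11909)/(o - 24537))/((-15292/(-38291))) = -45229/(-21723) + ((20048 + 11909)/(308/10743 - 24537))/((-15292/(-38291))) = -45229*(-1/21723) + (31957/(-263600683/10743))/((-15292*(-1/38291))) = 45229/21723 + (31957*(-10743/263600683))/(15292/38291) = 45229/21723 - 343314051/263600683*38291/15292 = 45229/21723 - 13145838326841/4030981644436 = -103249777177771199/87565014262083228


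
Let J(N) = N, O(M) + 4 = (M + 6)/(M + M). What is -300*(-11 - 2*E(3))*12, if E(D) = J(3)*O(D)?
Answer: -14400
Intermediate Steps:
O(M) = -4 + (6 + M)/(2*M) (O(M) = -4 + (M + 6)/(M + M) = -4 + (6 + M)/((2*M)) = -4 + (6 + M)*(1/(2*M)) = -4 + (6 + M)/(2*M))
E(D) = -21/2 + 9/D (E(D) = 3*(-7/2 + 3/D) = -21/2 + 9/D)
-300*(-11 - 2*E(3))*12 = -300*(-11 - 2*(-21/2 + 9/3))*12 = -300*(-11 - 2*(-21/2 + 9*(⅓)))*12 = -300*(-11 - 2*(-21/2 + 3))*12 = -300*(-11 - 2*(-15/2))*12 = -300*(-11 + 15)*12 = -1200*12 = -300*48 = -14400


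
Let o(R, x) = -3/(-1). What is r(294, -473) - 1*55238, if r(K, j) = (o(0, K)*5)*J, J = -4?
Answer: -55298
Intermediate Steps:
o(R, x) = 3 (o(R, x) = -3*(-1) = 3)
r(K, j) = -60 (r(K, j) = (3*5)*(-4) = 15*(-4) = -60)
r(294, -473) - 1*55238 = -60 - 1*55238 = -60 - 55238 = -55298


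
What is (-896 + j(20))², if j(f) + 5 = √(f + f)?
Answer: 811841 - 3604*√10 ≈ 8.0044e+5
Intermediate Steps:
j(f) = -5 + √2*√f (j(f) = -5 + √(f + f) = -5 + √(2*f) = -5 + √2*√f)
(-896 + j(20))² = (-896 + (-5 + √2*√20))² = (-896 + (-5 + √2*(2*√5)))² = (-896 + (-5 + 2*√10))² = (-901 + 2*√10)²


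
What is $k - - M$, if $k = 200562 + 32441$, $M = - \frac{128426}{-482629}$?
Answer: $\frac{112454133313}{482629} \approx 2.33 \cdot 10^{5}$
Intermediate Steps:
$M = \frac{128426}{482629}$ ($M = \left(-128426\right) \left(- \frac{1}{482629}\right) = \frac{128426}{482629} \approx 0.2661$)
$k = 233003$
$k - - M = 233003 - \left(-1\right) \frac{128426}{482629} = 233003 - - \frac{128426}{482629} = 233003 + \frac{128426}{482629} = \frac{112454133313}{482629}$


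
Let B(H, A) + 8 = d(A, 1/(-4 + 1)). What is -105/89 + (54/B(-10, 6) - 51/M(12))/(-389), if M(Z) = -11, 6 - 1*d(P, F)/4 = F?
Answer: -11878983/9901606 ≈ -1.1997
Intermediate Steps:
d(P, F) = 24 - 4*F
B(H, A) = 52/3 (B(H, A) = -8 + (24 - 4/(-4 + 1)) = -8 + (24 - 4/(-3)) = -8 + (24 - 4*(-⅓)) = -8 + (24 + 4/3) = -8 + 76/3 = 52/3)
-105/89 + (54/B(-10, 6) - 51/M(12))/(-389) = -105/89 + (54/(52/3) - 51/(-11))/(-389) = -105*1/89 + (54*(3/52) - 51*(-1/11))*(-1/389) = -105/89 + (81/26 + 51/11)*(-1/389) = -105/89 + (2217/286)*(-1/389) = -105/89 - 2217/111254 = -11878983/9901606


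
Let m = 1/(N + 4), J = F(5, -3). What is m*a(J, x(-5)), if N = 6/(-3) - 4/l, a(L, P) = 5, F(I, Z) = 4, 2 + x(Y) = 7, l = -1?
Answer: ⅚ ≈ 0.83333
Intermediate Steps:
x(Y) = 5 (x(Y) = -2 + 7 = 5)
J = 4
N = 2 (N = 6/(-3) - 4/(-1) = 6*(-⅓) - 4*(-1) = -2 + 4 = 2)
m = ⅙ (m = 1/(2 + 4) = 1/6 = ⅙ ≈ 0.16667)
m*a(J, x(-5)) = (⅙)*5 = ⅚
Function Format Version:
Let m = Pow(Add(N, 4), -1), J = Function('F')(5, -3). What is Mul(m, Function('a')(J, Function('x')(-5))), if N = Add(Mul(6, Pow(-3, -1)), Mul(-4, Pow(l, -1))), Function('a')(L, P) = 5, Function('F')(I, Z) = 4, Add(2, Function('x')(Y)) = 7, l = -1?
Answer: Rational(5, 6) ≈ 0.83333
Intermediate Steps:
Function('x')(Y) = 5 (Function('x')(Y) = Add(-2, 7) = 5)
J = 4
N = 2 (N = Add(Mul(6, Pow(-3, -1)), Mul(-4, Pow(-1, -1))) = Add(Mul(6, Rational(-1, 3)), Mul(-4, -1)) = Add(-2, 4) = 2)
m = Rational(1, 6) (m = Pow(Add(2, 4), -1) = Pow(6, -1) = Rational(1, 6) ≈ 0.16667)
Mul(m, Function('a')(J, Function('x')(-5))) = Mul(Rational(1, 6), 5) = Rational(5, 6)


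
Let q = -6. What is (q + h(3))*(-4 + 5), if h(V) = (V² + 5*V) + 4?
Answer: 22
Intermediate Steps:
h(V) = 4 + V² + 5*V
(q + h(3))*(-4 + 5) = (-6 + (4 + 3² + 5*3))*(-4 + 5) = (-6 + (4 + 9 + 15))*1 = (-6 + 28)*1 = 22*1 = 22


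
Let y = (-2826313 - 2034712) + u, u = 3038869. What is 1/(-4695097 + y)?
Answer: -1/6517253 ≈ -1.5344e-7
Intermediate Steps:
y = -1822156 (y = (-2826313 - 2034712) + 3038869 = -4861025 + 3038869 = -1822156)
1/(-4695097 + y) = 1/(-4695097 - 1822156) = 1/(-6517253) = -1/6517253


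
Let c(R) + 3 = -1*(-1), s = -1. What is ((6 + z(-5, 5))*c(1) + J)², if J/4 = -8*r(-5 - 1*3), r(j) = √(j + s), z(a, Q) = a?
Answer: -9212 + 384*I ≈ -9212.0 + 384.0*I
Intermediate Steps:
c(R) = -2 (c(R) = -3 - 1*(-1) = -3 + 1 = -2)
r(j) = √(-1 + j) (r(j) = √(j - 1) = √(-1 + j))
J = -96*I (J = 4*(-8*√(-1 + (-5 - 1*3))) = 4*(-8*√(-1 + (-5 - 3))) = 4*(-8*√(-1 - 8)) = 4*(-24*I) = -96*I ≈ -96.0*I)
((6 + z(-5, 5))*c(1) + J)² = ((6 - 5)*(-2) - 96*I)² = (1*(-2) - 96*I)² = (-2 - 96*I)²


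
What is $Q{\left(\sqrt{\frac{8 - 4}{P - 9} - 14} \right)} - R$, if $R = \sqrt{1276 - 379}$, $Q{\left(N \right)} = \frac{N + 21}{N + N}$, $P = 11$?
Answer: $\frac{1}{2} - \sqrt{897} - \frac{7 i \sqrt{3}}{4} \approx -29.45 - 3.0311 i$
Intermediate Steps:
$Q{\left(N \right)} = \frac{21 + N}{2 N}$
$R = \sqrt{897} \approx 29.95$
$Q{\left(\sqrt{\frac{8 - 4}{P - 9} - 14} \right)} - R = \frac{21 + \sqrt{\frac{8 - 4}{11 - 9} - 14}}{2 \sqrt{\frac{8 - 4}{11 - 9} - 14}} - \sqrt{897} = \frac{21 + \sqrt{\frac{4}{2} - 14}}{2 \sqrt{\frac{4}{2} - 14}} - \sqrt{897} = \frac{21 + \sqrt{4 \cdot \frac{1}{2} - 14}}{2 \sqrt{4 \cdot \frac{1}{2} - 14}} - \sqrt{897} = \frac{21 + \sqrt{2 - 14}}{2 \sqrt{2 - 14}} - \sqrt{897} = \frac{21 + \sqrt{-12}}{2 \sqrt{-12}} - \sqrt{897} = \frac{21 + 2 i \sqrt{3}}{2 \cdot 2 i \sqrt{3}} - \sqrt{897} = \frac{- \frac{i \sqrt{3}}{6} \left(21 + 2 i \sqrt{3}\right)}{2} - \sqrt{897} = - \frac{i \sqrt{3} \left(21 + 2 i \sqrt{3}\right)}{12} - \sqrt{897} = - \sqrt{897} - \frac{i \sqrt{3} \left(21 + 2 i \sqrt{3}\right)}{12}$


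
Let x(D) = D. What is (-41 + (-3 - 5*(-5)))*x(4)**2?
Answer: -304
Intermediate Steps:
(-41 + (-3 - 5*(-5)))*x(4)**2 = (-41 + (-3 - 5*(-5)))*4**2 = (-41 + (-3 + 25))*16 = (-41 + 22)*16 = -19*16 = -304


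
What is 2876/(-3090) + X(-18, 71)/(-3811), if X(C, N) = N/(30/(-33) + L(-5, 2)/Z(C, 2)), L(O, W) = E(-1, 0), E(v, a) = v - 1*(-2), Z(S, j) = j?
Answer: -151808/171495 ≈ -0.88520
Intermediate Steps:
E(v, a) = 2 + v (E(v, a) = v + 2 = 2 + v)
L(O, W) = 1 (L(O, W) = 2 - 1 = 1)
X(C, N) = -22*N/9 (X(C, N) = N/(30/(-33) + 1/2) = N/(30*(-1/33) + 1*(½)) = N/(-10/11 + ½) = N/(-9/22) = N*(-22/9) = -22*N/9)
2876/(-3090) + X(-18, 71)/(-3811) = 2876/(-3090) - 22/9*71/(-3811) = 2876*(-1/3090) - 1562/9*(-1/3811) = -1438/1545 + 1562/34299 = -151808/171495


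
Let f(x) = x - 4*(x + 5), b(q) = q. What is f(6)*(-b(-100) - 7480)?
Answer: 280440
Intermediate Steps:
f(x) = -20 - 3*x (f(x) = x - 4*(5 + x) = x + (-20 - 4*x) = -20 - 3*x)
f(6)*(-b(-100) - 7480) = (-20 - 3*6)*(-1*(-100) - 7480) = (-20 - 18)*(100 - 7480) = -38*(-7380) = 280440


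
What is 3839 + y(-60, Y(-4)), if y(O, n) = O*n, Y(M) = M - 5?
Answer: 4379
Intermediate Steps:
Y(M) = -5 + M
3839 + y(-60, Y(-4)) = 3839 - 60*(-5 - 4) = 3839 - 60*(-9) = 3839 + 540 = 4379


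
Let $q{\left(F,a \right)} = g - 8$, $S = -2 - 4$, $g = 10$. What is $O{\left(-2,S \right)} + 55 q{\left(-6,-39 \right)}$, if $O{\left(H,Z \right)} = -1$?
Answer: $109$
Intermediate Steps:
$S = -6$ ($S = -2 - 4 = -6$)
$q{\left(F,a \right)} = 2$ ($q{\left(F,a \right)} = 10 - 8 = 2$)
$O{\left(-2,S \right)} + 55 q{\left(-6,-39 \right)} = -1 + 55 \cdot 2 = -1 + 110 = 109$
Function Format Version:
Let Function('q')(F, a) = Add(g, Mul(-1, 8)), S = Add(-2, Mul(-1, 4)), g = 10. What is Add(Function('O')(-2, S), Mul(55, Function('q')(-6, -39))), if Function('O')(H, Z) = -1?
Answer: 109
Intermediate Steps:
S = -6 (S = Add(-2, -4) = -6)
Function('q')(F, a) = 2 (Function('q')(F, a) = Add(10, Mul(-1, 8)) = Add(10, -8) = 2)
Add(Function('O')(-2, S), Mul(55, Function('q')(-6, -39))) = Add(-1, Mul(55, 2)) = Add(-1, 110) = 109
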